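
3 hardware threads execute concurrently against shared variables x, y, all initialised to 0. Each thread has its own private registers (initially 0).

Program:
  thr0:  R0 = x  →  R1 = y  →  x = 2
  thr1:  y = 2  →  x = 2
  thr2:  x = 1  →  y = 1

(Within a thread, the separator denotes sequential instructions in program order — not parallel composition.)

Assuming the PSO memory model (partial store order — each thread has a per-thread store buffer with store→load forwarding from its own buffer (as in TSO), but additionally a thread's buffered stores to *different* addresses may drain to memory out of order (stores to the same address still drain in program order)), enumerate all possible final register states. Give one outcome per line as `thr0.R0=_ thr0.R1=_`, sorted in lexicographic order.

outcome vector order: (thr0.R0,thr0.R1)
|PSO outcomes| = 9

thr0.R0=0 thr0.R1=0
thr0.R0=0 thr0.R1=1
thr0.R0=0 thr0.R1=2
thr0.R0=1 thr0.R1=0
thr0.R0=1 thr0.R1=1
thr0.R0=1 thr0.R1=2
thr0.R0=2 thr0.R1=0
thr0.R0=2 thr0.R1=1
thr0.R0=2 thr0.R1=2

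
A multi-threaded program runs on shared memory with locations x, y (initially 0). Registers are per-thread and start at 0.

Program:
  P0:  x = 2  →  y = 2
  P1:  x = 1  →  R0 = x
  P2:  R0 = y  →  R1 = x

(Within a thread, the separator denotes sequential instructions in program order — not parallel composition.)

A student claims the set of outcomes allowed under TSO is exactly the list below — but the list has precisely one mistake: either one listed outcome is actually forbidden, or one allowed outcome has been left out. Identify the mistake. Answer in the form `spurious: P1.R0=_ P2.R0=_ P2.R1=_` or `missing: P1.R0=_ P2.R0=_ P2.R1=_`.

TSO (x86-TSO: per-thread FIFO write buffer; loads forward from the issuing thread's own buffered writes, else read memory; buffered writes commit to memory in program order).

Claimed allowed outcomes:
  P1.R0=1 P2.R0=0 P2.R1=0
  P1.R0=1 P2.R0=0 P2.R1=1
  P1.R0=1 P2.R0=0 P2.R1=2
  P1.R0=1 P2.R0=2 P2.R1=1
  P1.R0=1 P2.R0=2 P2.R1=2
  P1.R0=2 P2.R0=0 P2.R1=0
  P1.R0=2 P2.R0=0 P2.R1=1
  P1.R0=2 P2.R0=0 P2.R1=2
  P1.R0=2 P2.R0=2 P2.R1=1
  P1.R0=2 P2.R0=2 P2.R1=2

outcome vector order: (P1.R0,P2.R0,P2.R1)
[TSO] allowed = {100 101 102 121 122 200 201 202 222}
claimed∖TSO = {221}

spurious: P1.R0=2 P2.R0=2 P2.R1=1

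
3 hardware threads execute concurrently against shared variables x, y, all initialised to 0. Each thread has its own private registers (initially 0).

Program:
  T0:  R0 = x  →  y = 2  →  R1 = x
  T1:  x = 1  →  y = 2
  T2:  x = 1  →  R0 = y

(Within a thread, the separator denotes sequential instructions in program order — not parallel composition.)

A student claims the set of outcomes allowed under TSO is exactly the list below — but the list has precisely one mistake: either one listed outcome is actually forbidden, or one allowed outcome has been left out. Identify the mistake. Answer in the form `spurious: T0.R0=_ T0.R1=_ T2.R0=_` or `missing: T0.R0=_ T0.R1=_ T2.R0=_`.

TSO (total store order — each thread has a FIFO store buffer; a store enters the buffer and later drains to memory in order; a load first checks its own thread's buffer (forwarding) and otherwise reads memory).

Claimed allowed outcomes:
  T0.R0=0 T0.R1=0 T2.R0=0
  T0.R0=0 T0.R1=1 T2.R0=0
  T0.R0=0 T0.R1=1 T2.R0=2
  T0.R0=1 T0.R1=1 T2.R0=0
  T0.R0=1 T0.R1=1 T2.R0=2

outcome vector order: (T0.R0,T0.R1,T2.R0)
TSO (6): (0,0,0); (0,0,2); (0,1,0); (0,1,2); (1,1,0); (1,1,2)
TSO∖claimed = {(0,0,2)}

missing: T0.R0=0 T0.R1=0 T2.R0=2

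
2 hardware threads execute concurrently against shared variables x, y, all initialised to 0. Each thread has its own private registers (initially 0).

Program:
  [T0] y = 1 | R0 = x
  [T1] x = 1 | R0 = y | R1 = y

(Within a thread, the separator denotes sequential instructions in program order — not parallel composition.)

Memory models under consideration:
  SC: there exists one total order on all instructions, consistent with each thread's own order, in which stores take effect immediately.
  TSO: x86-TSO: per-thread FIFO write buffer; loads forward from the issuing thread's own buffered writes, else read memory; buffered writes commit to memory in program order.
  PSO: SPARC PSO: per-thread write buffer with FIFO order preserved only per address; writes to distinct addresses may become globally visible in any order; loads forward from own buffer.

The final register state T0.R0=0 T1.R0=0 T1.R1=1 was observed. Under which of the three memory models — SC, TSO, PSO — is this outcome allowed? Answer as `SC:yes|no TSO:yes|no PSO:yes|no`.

SC:no TSO:yes PSO:yes

outcome vector order: (T0.R0,T1.R0,T1.R1)
SC: 4 outcomes — {0/1/1, 1/0/0, 1/0/1, 1/1/1}
TSO: 6 outcomes — {0/0/0, 0/0/1, 0/1/1, 1/0/0, 1/0/1, 1/1/1}
PSO: 6 outcomes — {0/0/0, 0/0/1, 0/1/1, 1/0/0, 1/0/1, 1/1/1}
target 0/0/1 ∈ {TSO,PSO}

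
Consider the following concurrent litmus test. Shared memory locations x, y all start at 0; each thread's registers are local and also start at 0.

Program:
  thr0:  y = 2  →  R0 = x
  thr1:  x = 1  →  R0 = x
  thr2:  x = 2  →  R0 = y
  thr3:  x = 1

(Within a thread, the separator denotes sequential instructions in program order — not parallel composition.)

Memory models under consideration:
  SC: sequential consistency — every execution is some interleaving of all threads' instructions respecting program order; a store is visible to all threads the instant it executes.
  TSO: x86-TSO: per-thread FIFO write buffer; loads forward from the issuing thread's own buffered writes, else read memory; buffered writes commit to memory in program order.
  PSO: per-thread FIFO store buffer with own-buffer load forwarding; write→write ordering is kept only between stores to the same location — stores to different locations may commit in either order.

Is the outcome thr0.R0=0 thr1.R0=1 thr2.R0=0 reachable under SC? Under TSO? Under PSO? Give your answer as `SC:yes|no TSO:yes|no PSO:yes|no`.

outcome vector order: (thr0.R0,thr1.R0,thr2.R0)
SC: 10 outcomes — {012, 022, 110, 112, 120, 122, 210, 212, 220, 222}
TSO: 12 outcomes — {010, 012, 020, 022, 110, 112, 120, 122, 210, 212, 220, 222}
PSO: 12 outcomes — {010, 012, 020, 022, 110, 112, 120, 122, 210, 212, 220, 222}
target 010 ∈ {TSO,PSO}

SC:no TSO:yes PSO:yes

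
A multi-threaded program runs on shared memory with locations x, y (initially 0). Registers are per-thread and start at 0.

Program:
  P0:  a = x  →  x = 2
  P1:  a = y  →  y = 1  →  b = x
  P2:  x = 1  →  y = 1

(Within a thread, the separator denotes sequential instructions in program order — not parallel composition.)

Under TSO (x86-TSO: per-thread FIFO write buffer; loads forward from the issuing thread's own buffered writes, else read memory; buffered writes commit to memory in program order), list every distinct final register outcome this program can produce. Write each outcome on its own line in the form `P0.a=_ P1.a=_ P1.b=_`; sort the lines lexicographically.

outcome vector order: (P0.a,P1.a,P1.b)
|TSO outcomes| = 10

P0.a=0 P1.a=0 P1.b=0
P0.a=0 P1.a=0 P1.b=1
P0.a=0 P1.a=0 P1.b=2
P0.a=0 P1.a=1 P1.b=1
P0.a=0 P1.a=1 P1.b=2
P0.a=1 P1.a=0 P1.b=0
P0.a=1 P1.a=0 P1.b=1
P0.a=1 P1.a=0 P1.b=2
P0.a=1 P1.a=1 P1.b=1
P0.a=1 P1.a=1 P1.b=2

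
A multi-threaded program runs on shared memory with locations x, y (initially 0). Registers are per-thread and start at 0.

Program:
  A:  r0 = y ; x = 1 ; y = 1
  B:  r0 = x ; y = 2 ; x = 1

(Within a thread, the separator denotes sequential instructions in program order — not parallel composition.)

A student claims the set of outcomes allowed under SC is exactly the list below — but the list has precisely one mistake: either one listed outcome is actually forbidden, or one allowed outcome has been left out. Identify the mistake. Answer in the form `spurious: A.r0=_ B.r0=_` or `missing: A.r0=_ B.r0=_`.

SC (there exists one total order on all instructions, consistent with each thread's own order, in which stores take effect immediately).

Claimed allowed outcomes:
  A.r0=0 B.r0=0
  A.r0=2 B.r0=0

outcome vector order: (A.r0,B.r0)
SC: 3 outcomes — {<0 0> <0 1> <2 0>}
SC∖claimed = {<0 1>}

missing: A.r0=0 B.r0=1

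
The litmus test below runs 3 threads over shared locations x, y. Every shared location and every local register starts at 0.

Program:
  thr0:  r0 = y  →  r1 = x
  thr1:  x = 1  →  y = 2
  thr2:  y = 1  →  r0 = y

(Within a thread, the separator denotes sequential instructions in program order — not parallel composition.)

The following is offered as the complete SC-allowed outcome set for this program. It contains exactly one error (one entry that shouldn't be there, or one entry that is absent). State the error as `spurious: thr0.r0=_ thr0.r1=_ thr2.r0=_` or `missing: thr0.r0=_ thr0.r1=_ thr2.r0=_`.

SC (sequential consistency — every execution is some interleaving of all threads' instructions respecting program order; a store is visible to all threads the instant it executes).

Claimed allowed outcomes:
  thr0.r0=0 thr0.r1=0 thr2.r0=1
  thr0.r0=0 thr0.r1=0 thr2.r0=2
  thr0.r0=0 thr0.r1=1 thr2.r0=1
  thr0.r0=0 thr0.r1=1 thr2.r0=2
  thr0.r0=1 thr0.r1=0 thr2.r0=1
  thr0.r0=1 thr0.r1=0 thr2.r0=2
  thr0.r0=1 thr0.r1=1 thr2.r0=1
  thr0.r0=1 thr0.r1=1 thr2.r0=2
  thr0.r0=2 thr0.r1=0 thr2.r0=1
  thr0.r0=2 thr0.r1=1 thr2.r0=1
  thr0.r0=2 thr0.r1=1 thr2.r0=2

spurious: thr0.r0=2 thr0.r1=0 thr2.r0=1

outcome vector order: (thr0.r0,thr0.r1,thr2.r0)
SC (10): (0,0,1), (0,0,2), (0,1,1), (0,1,2), (1,0,1), (1,0,2), (1,1,1), (1,1,2), (2,1,1), (2,1,2)
claimed∖SC = {(2,0,1)}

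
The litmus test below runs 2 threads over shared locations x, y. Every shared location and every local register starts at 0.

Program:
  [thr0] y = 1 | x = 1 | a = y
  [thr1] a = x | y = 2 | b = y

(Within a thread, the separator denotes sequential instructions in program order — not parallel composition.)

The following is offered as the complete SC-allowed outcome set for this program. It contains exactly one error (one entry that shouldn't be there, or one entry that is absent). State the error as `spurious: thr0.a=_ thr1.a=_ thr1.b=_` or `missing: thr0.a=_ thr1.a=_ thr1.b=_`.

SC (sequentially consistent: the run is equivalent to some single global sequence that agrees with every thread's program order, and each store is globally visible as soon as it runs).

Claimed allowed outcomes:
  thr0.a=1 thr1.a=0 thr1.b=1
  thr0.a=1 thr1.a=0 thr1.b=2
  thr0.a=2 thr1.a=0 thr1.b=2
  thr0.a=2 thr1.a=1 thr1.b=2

outcome vector order: (thr0.a,thr1.a,thr1.b)
SC (5): (1,0,1); (1,0,2); (1,1,2); (2,0,2); (2,1,2)
SC∖claimed = {(1,1,2)}

missing: thr0.a=1 thr1.a=1 thr1.b=2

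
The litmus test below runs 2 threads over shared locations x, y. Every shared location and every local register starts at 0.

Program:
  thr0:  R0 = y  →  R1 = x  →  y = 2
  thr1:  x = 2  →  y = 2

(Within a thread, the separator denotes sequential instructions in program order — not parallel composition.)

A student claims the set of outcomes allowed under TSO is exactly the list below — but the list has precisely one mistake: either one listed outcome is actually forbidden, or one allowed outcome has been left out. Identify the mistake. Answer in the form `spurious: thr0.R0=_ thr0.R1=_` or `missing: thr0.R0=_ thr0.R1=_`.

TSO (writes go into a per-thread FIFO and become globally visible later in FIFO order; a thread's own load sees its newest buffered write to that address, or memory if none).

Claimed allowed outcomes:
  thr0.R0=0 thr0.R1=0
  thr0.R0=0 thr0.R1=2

missing: thr0.R0=2 thr0.R1=2

outcome vector order: (thr0.R0,thr0.R1)
TSO (3): 00; 02; 22
TSO∖claimed = {22}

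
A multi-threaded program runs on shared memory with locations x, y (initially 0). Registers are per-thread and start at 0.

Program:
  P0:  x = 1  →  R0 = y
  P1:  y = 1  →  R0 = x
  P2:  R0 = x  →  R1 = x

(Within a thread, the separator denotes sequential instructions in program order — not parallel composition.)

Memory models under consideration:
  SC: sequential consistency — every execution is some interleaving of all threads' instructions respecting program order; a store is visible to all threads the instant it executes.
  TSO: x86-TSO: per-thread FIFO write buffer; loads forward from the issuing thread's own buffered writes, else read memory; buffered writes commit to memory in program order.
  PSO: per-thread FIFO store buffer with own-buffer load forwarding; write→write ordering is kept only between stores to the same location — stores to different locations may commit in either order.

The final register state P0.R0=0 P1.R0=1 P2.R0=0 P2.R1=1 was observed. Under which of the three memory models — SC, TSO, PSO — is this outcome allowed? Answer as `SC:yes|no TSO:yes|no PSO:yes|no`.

outcome vector order: (P0.R0,P1.R0,P2.R0,P2.R1)
SC (9): (0,1,0,0) (0,1,0,1) (0,1,1,1) (1,0,0,0) (1,0,0,1) (1,0,1,1) (1,1,0,0) (1,1,0,1) (1,1,1,1)
TSO (12): (0,0,0,0) (0,0,0,1) (0,0,1,1) (0,1,0,0) (0,1,0,1) (0,1,1,1) (1,0,0,0) (1,0,0,1) (1,0,1,1) (1,1,0,0) (1,1,0,1) (1,1,1,1)
PSO (12): (0,0,0,0) (0,0,0,1) (0,0,1,1) (0,1,0,0) (0,1,0,1) (0,1,1,1) (1,0,0,0) (1,0,0,1) (1,0,1,1) (1,1,0,0) (1,1,0,1) (1,1,1,1)
target (0,1,0,1) ∈ {SC,TSO,PSO}

SC:yes TSO:yes PSO:yes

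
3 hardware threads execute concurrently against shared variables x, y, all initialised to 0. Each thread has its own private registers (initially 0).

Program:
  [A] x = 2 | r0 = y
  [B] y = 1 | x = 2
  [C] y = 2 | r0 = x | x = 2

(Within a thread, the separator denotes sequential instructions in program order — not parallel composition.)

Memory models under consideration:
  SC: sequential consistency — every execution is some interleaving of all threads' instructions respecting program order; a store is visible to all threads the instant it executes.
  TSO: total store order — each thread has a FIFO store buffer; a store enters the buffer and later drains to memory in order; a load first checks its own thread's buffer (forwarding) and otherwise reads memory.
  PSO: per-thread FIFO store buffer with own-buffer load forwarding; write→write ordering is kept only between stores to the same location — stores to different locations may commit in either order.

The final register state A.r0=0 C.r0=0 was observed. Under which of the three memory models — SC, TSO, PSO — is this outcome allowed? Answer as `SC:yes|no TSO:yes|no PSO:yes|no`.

outcome vector order: (A.r0,C.r0)
under SC → (0,2) (1,0) (1,2) (2,0) (2,2)
under TSO → (0,0) (0,2) (1,0) (1,2) (2,0) (2,2)
under PSO → (0,0) (0,2) (1,0) (1,2) (2,0) (2,2)
target (0,0) ∈ {TSO,PSO}

SC:no TSO:yes PSO:yes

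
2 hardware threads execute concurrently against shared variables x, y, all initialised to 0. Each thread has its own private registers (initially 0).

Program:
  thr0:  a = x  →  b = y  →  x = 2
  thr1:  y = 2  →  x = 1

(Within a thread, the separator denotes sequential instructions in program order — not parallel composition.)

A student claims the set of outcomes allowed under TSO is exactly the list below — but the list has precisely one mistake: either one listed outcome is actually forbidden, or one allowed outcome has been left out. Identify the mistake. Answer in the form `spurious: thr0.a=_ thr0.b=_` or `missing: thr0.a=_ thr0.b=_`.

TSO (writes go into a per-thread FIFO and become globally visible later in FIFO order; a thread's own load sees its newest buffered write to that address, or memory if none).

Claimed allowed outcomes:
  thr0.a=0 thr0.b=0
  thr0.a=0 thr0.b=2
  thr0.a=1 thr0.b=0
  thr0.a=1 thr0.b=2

spurious: thr0.a=1 thr0.b=0

outcome vector order: (thr0.a,thr0.b)
[TSO] allowed = {0/0; 0/2; 1/2}
claimed∖TSO = {1/0}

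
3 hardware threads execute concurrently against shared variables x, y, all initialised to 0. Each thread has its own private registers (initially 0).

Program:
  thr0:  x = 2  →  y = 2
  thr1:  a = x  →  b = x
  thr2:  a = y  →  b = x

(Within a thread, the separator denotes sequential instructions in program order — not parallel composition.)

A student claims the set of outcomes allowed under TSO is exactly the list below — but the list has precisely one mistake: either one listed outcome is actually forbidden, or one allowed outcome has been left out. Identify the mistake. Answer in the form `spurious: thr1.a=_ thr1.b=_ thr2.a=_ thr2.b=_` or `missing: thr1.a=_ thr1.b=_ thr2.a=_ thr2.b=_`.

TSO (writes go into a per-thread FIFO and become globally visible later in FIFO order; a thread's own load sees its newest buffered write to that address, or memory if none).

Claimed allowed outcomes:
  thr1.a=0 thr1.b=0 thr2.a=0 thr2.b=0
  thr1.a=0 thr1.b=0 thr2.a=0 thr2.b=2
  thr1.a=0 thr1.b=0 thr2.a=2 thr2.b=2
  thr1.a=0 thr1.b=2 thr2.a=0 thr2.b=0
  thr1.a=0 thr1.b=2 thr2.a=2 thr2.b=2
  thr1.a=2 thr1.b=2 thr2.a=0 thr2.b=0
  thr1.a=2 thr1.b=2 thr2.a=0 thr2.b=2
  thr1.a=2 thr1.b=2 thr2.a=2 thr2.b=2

outcome vector order: (thr1.a,thr1.b,thr2.a,thr2.b)
under TSO → (0,0,0,0) (0,0,0,2) (0,0,2,2) (0,2,0,0) (0,2,0,2) (0,2,2,2) (2,2,0,0) (2,2,0,2) (2,2,2,2)
TSO∖claimed = {(0,2,0,2)}

missing: thr1.a=0 thr1.b=2 thr2.a=0 thr2.b=2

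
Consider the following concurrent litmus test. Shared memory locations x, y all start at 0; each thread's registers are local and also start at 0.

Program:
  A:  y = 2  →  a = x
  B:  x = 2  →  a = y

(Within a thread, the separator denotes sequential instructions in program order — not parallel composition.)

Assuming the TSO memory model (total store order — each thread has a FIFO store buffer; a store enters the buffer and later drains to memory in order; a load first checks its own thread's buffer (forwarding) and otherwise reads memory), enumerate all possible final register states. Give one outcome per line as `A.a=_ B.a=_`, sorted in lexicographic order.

outcome vector order: (A.a,B.a)
|TSO outcomes| = 4

A.a=0 B.a=0
A.a=0 B.a=2
A.a=2 B.a=0
A.a=2 B.a=2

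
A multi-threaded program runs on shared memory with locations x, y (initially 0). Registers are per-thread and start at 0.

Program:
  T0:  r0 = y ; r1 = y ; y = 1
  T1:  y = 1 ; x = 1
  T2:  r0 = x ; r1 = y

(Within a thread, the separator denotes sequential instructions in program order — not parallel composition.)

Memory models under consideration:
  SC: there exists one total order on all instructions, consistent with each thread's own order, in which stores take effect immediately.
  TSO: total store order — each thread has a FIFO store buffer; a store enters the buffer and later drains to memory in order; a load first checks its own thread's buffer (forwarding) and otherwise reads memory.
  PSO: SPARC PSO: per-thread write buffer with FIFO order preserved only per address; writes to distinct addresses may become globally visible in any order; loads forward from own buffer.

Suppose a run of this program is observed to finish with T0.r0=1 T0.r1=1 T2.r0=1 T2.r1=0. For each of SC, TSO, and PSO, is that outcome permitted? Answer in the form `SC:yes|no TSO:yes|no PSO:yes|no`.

outcome vector order: (T0.r0,T0.r1,T2.r0,T2.r1)
SC: 9 outcomes — {<0 0 0 0> <0 0 0 1> <0 0 1 1> <0 1 0 0> <0 1 0 1> <0 1 1 1> <1 1 0 0> <1 1 0 1> <1 1 1 1>}
TSO: 9 outcomes — {<0 0 0 0> <0 0 0 1> <0 0 1 1> <0 1 0 0> <0 1 0 1> <0 1 1 1> <1 1 0 0> <1 1 0 1> <1 1 1 1>}
PSO: 12 outcomes — {<0 0 0 0> <0 0 0 1> <0 0 1 0> <0 0 1 1> <0 1 0 0> <0 1 0 1> <0 1 1 0> <0 1 1 1> <1 1 0 0> <1 1 0 1> <1 1 1 0> <1 1 1 1>}
target <1 1 1 0> ∈ {PSO}

SC:no TSO:no PSO:yes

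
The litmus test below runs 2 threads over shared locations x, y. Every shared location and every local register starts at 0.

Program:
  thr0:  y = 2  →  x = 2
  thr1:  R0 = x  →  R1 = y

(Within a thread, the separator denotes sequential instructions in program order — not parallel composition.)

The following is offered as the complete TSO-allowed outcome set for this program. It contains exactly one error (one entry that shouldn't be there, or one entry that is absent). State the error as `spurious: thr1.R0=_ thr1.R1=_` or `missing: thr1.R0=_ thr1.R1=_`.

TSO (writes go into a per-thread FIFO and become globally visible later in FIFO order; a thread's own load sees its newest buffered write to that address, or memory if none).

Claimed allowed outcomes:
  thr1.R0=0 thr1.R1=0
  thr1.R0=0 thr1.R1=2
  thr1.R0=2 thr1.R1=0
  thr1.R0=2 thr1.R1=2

spurious: thr1.R0=2 thr1.R1=0

outcome vector order: (thr1.R0,thr1.R1)
under TSO → <0 0>; <0 2>; <2 2>
claimed∖TSO = {<2 0>}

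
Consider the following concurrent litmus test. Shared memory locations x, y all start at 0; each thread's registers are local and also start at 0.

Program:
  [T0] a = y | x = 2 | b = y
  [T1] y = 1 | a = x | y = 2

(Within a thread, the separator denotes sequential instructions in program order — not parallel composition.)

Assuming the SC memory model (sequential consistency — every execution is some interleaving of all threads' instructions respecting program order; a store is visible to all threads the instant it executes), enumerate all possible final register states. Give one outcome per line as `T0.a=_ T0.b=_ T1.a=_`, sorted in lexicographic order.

outcome vector order: (T0.a,T0.b,T1.a)
|SC outcomes| = 10

T0.a=0 T0.b=0 T1.a=2
T0.a=0 T0.b=1 T1.a=0
T0.a=0 T0.b=1 T1.a=2
T0.a=0 T0.b=2 T1.a=0
T0.a=0 T0.b=2 T1.a=2
T0.a=1 T0.b=1 T1.a=0
T0.a=1 T0.b=1 T1.a=2
T0.a=1 T0.b=2 T1.a=0
T0.a=1 T0.b=2 T1.a=2
T0.a=2 T0.b=2 T1.a=0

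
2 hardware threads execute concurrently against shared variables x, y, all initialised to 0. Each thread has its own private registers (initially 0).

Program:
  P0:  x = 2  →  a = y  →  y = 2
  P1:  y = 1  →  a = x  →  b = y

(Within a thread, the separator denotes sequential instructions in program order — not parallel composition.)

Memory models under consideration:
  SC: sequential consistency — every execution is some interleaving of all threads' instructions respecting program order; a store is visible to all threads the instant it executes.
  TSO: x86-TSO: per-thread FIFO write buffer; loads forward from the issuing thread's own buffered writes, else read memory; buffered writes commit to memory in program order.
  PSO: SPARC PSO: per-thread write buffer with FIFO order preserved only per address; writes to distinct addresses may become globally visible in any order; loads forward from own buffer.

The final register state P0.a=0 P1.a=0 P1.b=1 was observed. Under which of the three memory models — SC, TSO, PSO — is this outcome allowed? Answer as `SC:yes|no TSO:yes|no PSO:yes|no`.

SC:no TSO:yes PSO:yes

outcome vector order: (P0.a,P1.a,P1.b)
SC (6): 021 022 101 102 121 122
TSO (8): 001 002 021 022 101 102 121 122
PSO (8): 001 002 021 022 101 102 121 122
target 001 ∈ {TSO,PSO}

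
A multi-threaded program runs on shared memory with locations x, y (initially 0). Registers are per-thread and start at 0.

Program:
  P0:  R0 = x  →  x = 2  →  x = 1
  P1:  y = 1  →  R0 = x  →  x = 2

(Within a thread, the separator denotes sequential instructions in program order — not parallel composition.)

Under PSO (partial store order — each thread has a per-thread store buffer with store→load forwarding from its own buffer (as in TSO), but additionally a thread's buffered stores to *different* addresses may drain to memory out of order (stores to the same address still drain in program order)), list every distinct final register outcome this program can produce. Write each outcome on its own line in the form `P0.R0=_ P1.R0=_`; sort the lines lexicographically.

P0.R0=0 P1.R0=0
P0.R0=0 P1.R0=1
P0.R0=0 P1.R0=2
P0.R0=2 P1.R0=0

outcome vector order: (P0.R0,P1.R0)
|PSO outcomes| = 4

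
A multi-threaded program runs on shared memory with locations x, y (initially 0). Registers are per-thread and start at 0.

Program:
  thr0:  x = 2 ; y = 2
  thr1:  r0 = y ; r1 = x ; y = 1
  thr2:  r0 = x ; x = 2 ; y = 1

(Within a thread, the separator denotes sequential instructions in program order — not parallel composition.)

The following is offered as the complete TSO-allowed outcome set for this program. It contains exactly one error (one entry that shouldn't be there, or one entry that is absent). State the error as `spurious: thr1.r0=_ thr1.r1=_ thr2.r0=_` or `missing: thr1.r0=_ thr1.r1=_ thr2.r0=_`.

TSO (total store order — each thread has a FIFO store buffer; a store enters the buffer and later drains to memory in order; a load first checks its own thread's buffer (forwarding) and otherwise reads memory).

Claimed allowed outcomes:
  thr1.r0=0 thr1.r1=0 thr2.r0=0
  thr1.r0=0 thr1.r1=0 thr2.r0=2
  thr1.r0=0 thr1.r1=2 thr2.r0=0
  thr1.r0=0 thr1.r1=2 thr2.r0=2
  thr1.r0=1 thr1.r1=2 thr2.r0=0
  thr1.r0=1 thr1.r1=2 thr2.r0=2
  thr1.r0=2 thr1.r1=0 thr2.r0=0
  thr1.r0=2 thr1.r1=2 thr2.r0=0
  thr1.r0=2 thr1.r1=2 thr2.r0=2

spurious: thr1.r0=2 thr1.r1=0 thr2.r0=0

outcome vector order: (thr1.r0,thr1.r1,thr2.r0)
TSO: 8 outcomes — {(0,0,0) (0,0,2) (0,2,0) (0,2,2) (1,2,0) (1,2,2) (2,2,0) (2,2,2)}
claimed∖TSO = {(2,0,0)}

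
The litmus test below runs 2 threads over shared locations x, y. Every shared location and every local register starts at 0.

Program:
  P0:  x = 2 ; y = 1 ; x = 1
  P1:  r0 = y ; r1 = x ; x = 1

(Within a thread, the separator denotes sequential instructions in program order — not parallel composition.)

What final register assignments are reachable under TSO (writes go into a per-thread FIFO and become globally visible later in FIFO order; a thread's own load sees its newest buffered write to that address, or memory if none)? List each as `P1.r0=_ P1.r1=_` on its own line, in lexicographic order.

P1.r0=0 P1.r1=0
P1.r0=0 P1.r1=1
P1.r0=0 P1.r1=2
P1.r0=1 P1.r1=1
P1.r0=1 P1.r1=2

outcome vector order: (P1.r0,P1.r1)
|TSO outcomes| = 5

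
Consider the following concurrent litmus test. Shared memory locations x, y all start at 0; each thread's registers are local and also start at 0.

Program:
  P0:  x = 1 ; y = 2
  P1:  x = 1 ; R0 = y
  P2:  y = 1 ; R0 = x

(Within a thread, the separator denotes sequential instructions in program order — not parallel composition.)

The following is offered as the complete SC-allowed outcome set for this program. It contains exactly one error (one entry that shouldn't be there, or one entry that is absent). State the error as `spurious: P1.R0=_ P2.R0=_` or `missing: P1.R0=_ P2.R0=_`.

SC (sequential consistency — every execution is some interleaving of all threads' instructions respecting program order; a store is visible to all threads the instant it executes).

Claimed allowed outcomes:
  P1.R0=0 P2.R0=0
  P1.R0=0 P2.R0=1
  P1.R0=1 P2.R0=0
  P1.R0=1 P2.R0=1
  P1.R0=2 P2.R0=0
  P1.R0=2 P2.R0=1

spurious: P1.R0=0 P2.R0=0

outcome vector order: (P1.R0,P2.R0)
SC (5): 01, 10, 11, 20, 21
claimed∖SC = {00}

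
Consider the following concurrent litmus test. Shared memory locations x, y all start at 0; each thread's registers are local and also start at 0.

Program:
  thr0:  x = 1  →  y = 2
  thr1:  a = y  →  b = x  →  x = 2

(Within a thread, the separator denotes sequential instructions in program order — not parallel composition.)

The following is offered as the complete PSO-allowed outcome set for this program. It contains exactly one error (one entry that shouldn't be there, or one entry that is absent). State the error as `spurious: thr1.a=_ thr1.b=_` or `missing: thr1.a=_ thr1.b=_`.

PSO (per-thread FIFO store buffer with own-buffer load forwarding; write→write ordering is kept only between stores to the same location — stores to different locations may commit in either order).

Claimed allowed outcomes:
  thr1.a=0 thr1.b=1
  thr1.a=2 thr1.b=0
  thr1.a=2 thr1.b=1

outcome vector order: (thr1.a,thr1.b)
[PSO] allowed = {0/0, 0/1, 2/0, 2/1}
PSO∖claimed = {0/0}

missing: thr1.a=0 thr1.b=0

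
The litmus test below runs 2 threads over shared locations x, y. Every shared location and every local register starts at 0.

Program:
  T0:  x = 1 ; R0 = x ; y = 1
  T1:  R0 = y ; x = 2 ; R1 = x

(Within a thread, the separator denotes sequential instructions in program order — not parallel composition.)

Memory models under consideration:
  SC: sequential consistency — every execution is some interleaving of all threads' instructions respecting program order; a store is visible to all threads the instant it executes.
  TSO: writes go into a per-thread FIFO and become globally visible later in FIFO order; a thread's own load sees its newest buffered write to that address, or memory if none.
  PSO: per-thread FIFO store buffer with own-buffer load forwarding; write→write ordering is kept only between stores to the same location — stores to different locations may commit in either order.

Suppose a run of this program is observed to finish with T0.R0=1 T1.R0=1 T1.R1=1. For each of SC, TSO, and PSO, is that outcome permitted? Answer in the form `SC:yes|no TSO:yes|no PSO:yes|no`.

outcome vector order: (T0.R0,T1.R0,T1.R1)
SC: 4 outcomes — {1/0/1; 1/0/2; 1/1/2; 2/0/2}
TSO: 4 outcomes — {1/0/1; 1/0/2; 1/1/2; 2/0/2}
PSO: 5 outcomes — {1/0/1; 1/0/2; 1/1/1; 1/1/2; 2/0/2}
target 1/1/1 ∈ {PSO}

SC:no TSO:no PSO:yes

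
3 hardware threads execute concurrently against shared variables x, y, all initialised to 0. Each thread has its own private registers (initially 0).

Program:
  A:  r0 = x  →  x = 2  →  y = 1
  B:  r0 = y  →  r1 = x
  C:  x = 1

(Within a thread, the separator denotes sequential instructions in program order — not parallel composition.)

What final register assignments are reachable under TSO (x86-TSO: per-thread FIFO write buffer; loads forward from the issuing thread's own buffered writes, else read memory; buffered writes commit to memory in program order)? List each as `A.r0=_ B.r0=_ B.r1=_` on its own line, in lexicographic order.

A.r0=0 B.r0=0 B.r1=0
A.r0=0 B.r0=0 B.r1=1
A.r0=0 B.r0=0 B.r1=2
A.r0=0 B.r0=1 B.r1=1
A.r0=0 B.r0=1 B.r1=2
A.r0=1 B.r0=0 B.r1=0
A.r0=1 B.r0=0 B.r1=1
A.r0=1 B.r0=0 B.r1=2
A.r0=1 B.r0=1 B.r1=2

outcome vector order: (A.r0,B.r0,B.r1)
|TSO outcomes| = 9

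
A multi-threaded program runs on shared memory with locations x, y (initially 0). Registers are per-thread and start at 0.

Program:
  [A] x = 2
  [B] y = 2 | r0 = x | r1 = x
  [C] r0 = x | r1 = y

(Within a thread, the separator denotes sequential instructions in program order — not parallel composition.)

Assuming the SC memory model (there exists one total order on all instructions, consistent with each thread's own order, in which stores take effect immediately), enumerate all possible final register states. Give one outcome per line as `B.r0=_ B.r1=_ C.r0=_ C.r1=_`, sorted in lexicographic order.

B.r0=0 B.r1=0 C.r0=0 C.r1=0
B.r0=0 B.r1=0 C.r0=0 C.r1=2
B.r0=0 B.r1=0 C.r0=2 C.r1=2
B.r0=0 B.r1=2 C.r0=0 C.r1=0
B.r0=0 B.r1=2 C.r0=0 C.r1=2
B.r0=0 B.r1=2 C.r0=2 C.r1=2
B.r0=2 B.r1=2 C.r0=0 C.r1=0
B.r0=2 B.r1=2 C.r0=0 C.r1=2
B.r0=2 B.r1=2 C.r0=2 C.r1=0
B.r0=2 B.r1=2 C.r0=2 C.r1=2

outcome vector order: (B.r0,B.r1,C.r0,C.r1)
|SC outcomes| = 10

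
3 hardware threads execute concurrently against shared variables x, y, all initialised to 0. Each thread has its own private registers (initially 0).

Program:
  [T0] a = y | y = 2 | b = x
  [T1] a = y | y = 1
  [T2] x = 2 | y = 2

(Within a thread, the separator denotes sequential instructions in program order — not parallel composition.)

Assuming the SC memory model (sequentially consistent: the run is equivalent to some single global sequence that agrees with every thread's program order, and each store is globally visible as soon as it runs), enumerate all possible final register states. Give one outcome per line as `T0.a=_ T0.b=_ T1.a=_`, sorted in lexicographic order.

outcome vector order: (T0.a,T0.b,T1.a)
|SC outcomes| = 9

T0.a=0 T0.b=0 T1.a=0
T0.a=0 T0.b=0 T1.a=2
T0.a=0 T0.b=2 T1.a=0
T0.a=0 T0.b=2 T1.a=2
T0.a=1 T0.b=0 T1.a=0
T0.a=1 T0.b=2 T1.a=0
T0.a=1 T0.b=2 T1.a=2
T0.a=2 T0.b=2 T1.a=0
T0.a=2 T0.b=2 T1.a=2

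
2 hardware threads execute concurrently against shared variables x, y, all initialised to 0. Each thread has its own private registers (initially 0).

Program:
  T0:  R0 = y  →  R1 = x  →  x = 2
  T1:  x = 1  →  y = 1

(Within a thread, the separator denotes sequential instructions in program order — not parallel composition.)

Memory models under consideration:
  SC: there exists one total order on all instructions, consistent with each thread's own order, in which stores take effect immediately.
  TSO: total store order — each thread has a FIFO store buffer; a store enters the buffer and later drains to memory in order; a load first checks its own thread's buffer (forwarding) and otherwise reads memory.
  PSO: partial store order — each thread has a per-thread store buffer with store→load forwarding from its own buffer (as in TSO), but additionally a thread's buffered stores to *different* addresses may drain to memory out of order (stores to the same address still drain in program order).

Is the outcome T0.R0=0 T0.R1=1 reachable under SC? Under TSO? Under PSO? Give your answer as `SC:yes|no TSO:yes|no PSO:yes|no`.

SC:yes TSO:yes PSO:yes

outcome vector order: (T0.R0,T0.R1)
[SC] allowed = {00; 01; 11}
[TSO] allowed = {00; 01; 11}
[PSO] allowed = {00; 01; 10; 11}
target 01 ∈ {SC,TSO,PSO}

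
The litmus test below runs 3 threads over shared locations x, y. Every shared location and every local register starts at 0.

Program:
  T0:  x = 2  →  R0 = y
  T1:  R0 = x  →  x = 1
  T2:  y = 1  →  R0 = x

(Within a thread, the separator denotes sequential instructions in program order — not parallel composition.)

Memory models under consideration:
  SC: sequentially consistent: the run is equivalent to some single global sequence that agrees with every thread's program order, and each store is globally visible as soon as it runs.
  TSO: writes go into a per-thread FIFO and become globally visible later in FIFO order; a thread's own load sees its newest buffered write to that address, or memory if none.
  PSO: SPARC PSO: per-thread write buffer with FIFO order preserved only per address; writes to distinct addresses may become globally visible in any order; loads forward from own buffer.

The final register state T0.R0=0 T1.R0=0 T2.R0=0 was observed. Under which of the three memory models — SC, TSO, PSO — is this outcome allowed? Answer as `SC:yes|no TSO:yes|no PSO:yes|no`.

outcome vector order: (T0.R0,T1.R0,T2.R0)
[SC] allowed = {(0,0,1), (0,0,2), (0,2,1), (0,2,2), (1,0,0), (1,0,1), (1,0,2), (1,2,0), (1,2,1), (1,2,2)}
[TSO] allowed = {(0,0,0), (0,0,1), (0,0,2), (0,2,0), (0,2,1), (0,2,2), (1,0,0), (1,0,1), (1,0,2), (1,2,0), (1,2,1), (1,2,2)}
[PSO] allowed = {(0,0,0), (0,0,1), (0,0,2), (0,2,0), (0,2,1), (0,2,2), (1,0,0), (1,0,1), (1,0,2), (1,2,0), (1,2,1), (1,2,2)}
target (0,0,0) ∈ {TSO,PSO}

SC:no TSO:yes PSO:yes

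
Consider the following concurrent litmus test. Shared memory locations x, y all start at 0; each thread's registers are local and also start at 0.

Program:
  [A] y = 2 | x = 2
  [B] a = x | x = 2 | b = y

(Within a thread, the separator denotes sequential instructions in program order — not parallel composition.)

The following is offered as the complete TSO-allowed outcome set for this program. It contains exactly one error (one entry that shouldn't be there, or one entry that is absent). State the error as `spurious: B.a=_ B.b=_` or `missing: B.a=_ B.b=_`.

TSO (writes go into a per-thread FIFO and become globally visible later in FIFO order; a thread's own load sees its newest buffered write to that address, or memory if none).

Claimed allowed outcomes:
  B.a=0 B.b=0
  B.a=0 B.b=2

missing: B.a=2 B.b=2

outcome vector order: (B.a,B.b)
TSO: 3 outcomes — {0/0; 0/2; 2/2}
TSO∖claimed = {2/2}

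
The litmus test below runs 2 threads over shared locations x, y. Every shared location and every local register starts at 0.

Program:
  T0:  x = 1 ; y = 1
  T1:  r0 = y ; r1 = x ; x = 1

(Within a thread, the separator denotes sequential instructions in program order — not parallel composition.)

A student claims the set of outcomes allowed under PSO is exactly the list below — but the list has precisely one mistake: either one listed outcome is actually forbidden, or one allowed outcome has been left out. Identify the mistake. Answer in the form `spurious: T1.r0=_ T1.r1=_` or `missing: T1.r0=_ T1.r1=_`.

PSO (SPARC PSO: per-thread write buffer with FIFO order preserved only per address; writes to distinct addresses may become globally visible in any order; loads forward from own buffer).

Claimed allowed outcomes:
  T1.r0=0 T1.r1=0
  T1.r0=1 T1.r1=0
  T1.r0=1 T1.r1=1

outcome vector order: (T1.r0,T1.r1)
[PSO] allowed = {(0,0) (0,1) (1,0) (1,1)}
PSO∖claimed = {(0,1)}

missing: T1.r0=0 T1.r1=1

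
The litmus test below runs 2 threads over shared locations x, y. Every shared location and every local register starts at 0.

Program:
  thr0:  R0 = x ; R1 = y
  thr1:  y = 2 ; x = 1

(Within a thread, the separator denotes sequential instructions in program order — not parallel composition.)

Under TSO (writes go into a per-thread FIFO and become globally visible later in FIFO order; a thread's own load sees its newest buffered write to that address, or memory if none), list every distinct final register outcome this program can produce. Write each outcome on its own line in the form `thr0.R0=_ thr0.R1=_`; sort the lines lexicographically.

thr0.R0=0 thr0.R1=0
thr0.R0=0 thr0.R1=2
thr0.R0=1 thr0.R1=2

outcome vector order: (thr0.R0,thr0.R1)
|TSO outcomes| = 3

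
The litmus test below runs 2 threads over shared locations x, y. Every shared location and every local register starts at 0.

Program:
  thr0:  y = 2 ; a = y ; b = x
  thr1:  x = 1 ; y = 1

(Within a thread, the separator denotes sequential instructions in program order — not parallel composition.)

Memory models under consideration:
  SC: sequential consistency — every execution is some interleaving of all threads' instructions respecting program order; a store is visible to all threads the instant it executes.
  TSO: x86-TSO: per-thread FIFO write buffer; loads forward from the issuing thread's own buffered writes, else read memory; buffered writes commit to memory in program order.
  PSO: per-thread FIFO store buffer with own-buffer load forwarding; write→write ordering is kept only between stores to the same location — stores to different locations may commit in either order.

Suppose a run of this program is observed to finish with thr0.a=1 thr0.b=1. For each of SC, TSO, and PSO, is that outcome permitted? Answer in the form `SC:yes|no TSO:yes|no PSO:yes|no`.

SC:yes TSO:yes PSO:yes

outcome vector order: (thr0.a,thr0.b)
SC: 3 outcomes — {<1 1> <2 0> <2 1>}
TSO: 3 outcomes — {<1 1> <2 0> <2 1>}
PSO: 4 outcomes — {<1 0> <1 1> <2 0> <2 1>}
target <1 1> ∈ {SC,TSO,PSO}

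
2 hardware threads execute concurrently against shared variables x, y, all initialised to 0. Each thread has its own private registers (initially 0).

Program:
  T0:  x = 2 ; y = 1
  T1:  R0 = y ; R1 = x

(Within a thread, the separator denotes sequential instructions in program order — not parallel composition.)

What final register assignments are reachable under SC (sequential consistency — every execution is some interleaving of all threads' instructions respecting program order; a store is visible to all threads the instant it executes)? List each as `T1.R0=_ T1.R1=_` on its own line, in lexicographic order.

outcome vector order: (T1.R0,T1.R1)
|SC outcomes| = 3

T1.R0=0 T1.R1=0
T1.R0=0 T1.R1=2
T1.R0=1 T1.R1=2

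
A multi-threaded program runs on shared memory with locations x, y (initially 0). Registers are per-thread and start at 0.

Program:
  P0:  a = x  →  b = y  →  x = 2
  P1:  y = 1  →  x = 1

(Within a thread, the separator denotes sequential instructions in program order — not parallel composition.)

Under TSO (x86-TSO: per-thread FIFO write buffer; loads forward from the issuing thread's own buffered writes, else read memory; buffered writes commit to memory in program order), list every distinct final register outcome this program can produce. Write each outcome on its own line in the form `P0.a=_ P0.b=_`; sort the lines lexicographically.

P0.a=0 P0.b=0
P0.a=0 P0.b=1
P0.a=1 P0.b=1

outcome vector order: (P0.a,P0.b)
|TSO outcomes| = 3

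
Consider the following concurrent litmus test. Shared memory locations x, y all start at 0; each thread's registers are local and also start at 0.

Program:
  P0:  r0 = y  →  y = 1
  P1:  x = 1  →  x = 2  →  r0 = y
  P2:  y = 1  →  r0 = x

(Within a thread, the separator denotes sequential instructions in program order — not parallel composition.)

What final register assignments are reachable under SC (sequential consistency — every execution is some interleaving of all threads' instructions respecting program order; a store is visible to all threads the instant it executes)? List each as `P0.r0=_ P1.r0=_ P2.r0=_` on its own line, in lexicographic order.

P0.r0=0 P1.r0=0 P2.r0=2
P0.r0=0 P1.r0=1 P2.r0=0
P0.r0=0 P1.r0=1 P2.r0=1
P0.r0=0 P1.r0=1 P2.r0=2
P0.r0=1 P1.r0=0 P2.r0=2
P0.r0=1 P1.r0=1 P2.r0=0
P0.r0=1 P1.r0=1 P2.r0=1
P0.r0=1 P1.r0=1 P2.r0=2

outcome vector order: (P0.r0,P1.r0,P2.r0)
|SC outcomes| = 8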